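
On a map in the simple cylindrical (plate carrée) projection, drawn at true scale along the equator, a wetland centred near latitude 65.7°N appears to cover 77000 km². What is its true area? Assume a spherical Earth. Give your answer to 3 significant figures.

Plate carrée maps x = Rλ, y = Rφ. The meridian scale is h = 1 and the parallel scale is k = 1/cos φ = sec φ.
Areal scale = h·k = 1 × sec φ; at 65.7°, h = 1.000, k = 2.430, so h·k = 2.430.
True area = apparent / (areal scale) = 77000 / 2.430 ≈ 31700 km².

31700 km²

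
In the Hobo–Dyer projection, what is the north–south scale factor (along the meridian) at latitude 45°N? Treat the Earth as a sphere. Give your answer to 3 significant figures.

The Hobo–Dyer projection is cylindrical equal-area with φ₀ = 37.5°. For cylindrical equal-area with standard parallel φ₀, h = cos φ / cos φ₀ and k = cos φ₀ / cos φ, so h·k = 1.
h = cos 45° / cos 37.5° = 0.7071/0.7934 = 0.8913.

0.891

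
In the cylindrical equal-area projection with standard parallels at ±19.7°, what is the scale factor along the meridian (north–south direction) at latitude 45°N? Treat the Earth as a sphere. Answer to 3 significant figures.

Cylindrical equal-area (φ₀ = 19.7°): h = cos φ / cos 19.7° along meridians, k = cos 19.7° / cos φ along parallels; h·k = 1.
h = cos 45° / cos 19.7° = 0.7071/0.9415 = 0.7511.

0.751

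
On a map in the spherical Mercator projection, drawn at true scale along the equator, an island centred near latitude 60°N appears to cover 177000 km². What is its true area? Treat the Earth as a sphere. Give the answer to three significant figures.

44300 km²

The Mercator projection is conformal; its linear scale factor is the same in every direction and equals sec φ = 1/cos φ.
Areal scale = k² = sec²φ = 1/cos²(60°) = 1/0.5000² = 4.000.
True area = apparent / (areal scale) = 177000 / 4.000 ≈ 44300 km².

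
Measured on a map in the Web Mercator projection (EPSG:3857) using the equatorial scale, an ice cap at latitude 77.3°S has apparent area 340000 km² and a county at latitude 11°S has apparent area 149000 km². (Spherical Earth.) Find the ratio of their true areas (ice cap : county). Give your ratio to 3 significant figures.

0.114

Since Mercator area scale is 1/cos²φ, the true area equals the apparent area multiplied by cos²φ.
True area of ice cap: 340000 × cos²(77.3°) = 340000 × 0.04833 = 16430 km².
True area of county: 149000 × cos²(11°) = 149000 × 0.9636 = 143600 km².
Ratio = 16430 / 143600 ≈ 0.114.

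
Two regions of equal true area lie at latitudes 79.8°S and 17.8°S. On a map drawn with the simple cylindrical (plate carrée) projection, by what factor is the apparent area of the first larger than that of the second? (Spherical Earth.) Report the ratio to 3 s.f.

Plate carrée maps x = Rλ, y = Rφ. The meridian scale is h = 1 and the parallel scale is k = 1/cos φ = sec φ.
Areal scale at 79.8°: h·k = 1.000 × 5.647 = 5.647.
Areal scale at 17.8°: h·k = 1.000 × 1.050 = 1.050.
Ratio = 5.647/1.050 ≈ 5.38.

5.38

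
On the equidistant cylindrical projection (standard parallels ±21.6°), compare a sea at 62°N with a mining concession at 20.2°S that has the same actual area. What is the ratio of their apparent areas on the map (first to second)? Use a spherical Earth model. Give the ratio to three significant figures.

In the equirectangular projection with standard parallel φ₀ = 21.6° (x = Rλ cos φ₀, y = Rφ), meridians are true-scale (h = 1) and the parallel scale is k = cos φ₀ / cos φ.
Areal scale at 62°: h·k = 1.000 × 1.980 = 1.980.
Areal scale at 20.2°: h·k = 1.000 × 0.9907 = 0.9907.
Ratio = 1.980/0.9907 ≈ 2.00.

2.00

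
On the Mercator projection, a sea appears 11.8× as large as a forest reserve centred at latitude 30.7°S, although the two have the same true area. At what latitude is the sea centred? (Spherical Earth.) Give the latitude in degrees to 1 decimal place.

On Mercator, (apparent₁)/(apparent₂) = sec²φ₁ / sec²φ₂ when true areas are equal.
cos²φ₂ / cos²φ₁ = 11.8  ⇒  cos φ₁ = cos 30.7° / √11.8 = 0.8599/3.435 = 0.2503.
φ₁ = arccos(0.2503) ≈ 75.5°.

75.5°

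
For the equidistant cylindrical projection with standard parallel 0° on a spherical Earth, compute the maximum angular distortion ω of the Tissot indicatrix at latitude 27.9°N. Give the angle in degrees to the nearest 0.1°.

7.1°

Plate carrée maps x = Rλ, y = Rφ. The meridian scale is h = 1 and the parallel scale is k = 1/cos φ = sec φ.
At 27.9°: h = 1.000, k = 1.132; principal scales a = 1.132, b = 1.000.
sin(ω/2) = (a − b)/(a + b) = 0.1315/2.132 = 0.06170, so ω = 2 arcsin(0.06170) ≈ 7.1°.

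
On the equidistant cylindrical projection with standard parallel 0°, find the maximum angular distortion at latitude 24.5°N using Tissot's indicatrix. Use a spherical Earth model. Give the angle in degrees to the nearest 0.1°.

5.4°

Plate carrée maps x = Rλ, y = Rφ. The meridian scale is h = 1 and the parallel scale is k = 1/cos φ = sec φ.
At 24.5°: h = 1.000, k = 1.099; principal scales a = 1.099, b = 1.000.
sin(ω/2) = (a − b)/(a + b) = 0.09895/2.099 = 0.04714, so ω = 2 arcsin(0.04714) ≈ 5.4°.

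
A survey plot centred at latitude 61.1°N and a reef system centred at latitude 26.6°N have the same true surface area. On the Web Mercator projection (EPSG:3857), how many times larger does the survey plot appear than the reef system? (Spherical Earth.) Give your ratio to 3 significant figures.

3.42

Mercator is conformal with k = sec φ, so areal scale = k² = sec²φ.
At 61.1°: sec²(61.1°) = 1/0.4833² = 4.282.
At 26.6°: sec²(26.6°) = 1/0.8942² = 1.251.
Ratio = 4.282/1.251 = cos²(26.6°)/cos²(61.1°) ≈ 3.42.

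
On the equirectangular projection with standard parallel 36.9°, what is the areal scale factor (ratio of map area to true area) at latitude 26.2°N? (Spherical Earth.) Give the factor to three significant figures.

0.891

The equidistant cylindrical projection with φ₀ = 36.9° has h = 1 (meridians true) and k = cos φ₀ / cos φ along parallels.
Areal scale = h·k = 1 × cos φ₀ / cos φ; at 26.2°, h = 1.000, k = 0.8913, so h·k = 0.8913.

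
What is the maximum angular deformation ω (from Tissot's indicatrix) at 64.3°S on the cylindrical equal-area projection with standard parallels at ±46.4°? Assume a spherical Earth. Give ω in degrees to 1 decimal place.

A cylindrical equal-area projection with standard parallel φ₀ has meridian scale h = cos φ / cos φ₀ and parallel scale k = cos φ₀ / cos φ (so areas are preserved, h·k = 1).
At 64.3°: h = 0.6288, k = 1.590; principal scales a = 1.590, b = 0.6288.
sin(ω/2) = (a − b)/(a + b) = 0.9614/2.219 = 0.4332, so ω = 2 arcsin(0.4332) ≈ 51.3°.

51.3°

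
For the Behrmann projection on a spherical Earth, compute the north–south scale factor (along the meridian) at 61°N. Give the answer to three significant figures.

0.560

Behrmann is a cylindrical equal-area projection with standard parallels at ±30°. For cylindrical equal-area with standard parallel φ₀, h = cos φ / cos φ₀ and k = cos φ₀ / cos φ, so h·k = 1.
h = cos 61° / cos 30° = 0.4848/0.8660 = 0.5598.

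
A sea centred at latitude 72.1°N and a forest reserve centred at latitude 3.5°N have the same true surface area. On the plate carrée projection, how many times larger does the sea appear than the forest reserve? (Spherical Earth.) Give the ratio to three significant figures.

In the plate carrée (x = Rλ, y = Rφ), meridians are true-scale (h = 1) and parallels are stretched by k = sec φ.
Areal scale at 72.1°: h·k = 1.000 × 3.254 = 3.254.
Areal scale at 3.5°: h·k = 1.000 × 1.002 = 1.002.
Ratio = 3.254/1.002 ≈ 3.25.

3.25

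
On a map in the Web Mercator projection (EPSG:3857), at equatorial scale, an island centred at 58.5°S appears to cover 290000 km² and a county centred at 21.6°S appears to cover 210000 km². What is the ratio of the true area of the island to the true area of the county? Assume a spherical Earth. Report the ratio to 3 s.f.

Mercator's areal exaggeration is sec²φ; hence true area = (apparent area) · cos²φ.
True area of island: 290000 × cos²(58.5°) = 290000 × 0.2730 = 79170 km².
True area of county: 210000 × cos²(21.6°) = 210000 × 0.8645 = 181500 km².
Ratio = 79170 / 181500 ≈ 0.436.

0.436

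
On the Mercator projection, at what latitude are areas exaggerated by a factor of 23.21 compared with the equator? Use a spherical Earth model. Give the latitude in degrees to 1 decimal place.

Mercator areal scale is sec²φ.
sec²φ = 23.21  ⇒  cos²φ = 0.04308  ⇒  cos φ = 0.2076.
φ = arccos(0.2076) ≈ 78.0°.

78.0°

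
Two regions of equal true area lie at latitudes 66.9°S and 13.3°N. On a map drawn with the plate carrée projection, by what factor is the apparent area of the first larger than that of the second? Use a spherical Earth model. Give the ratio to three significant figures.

2.48

Plate carrée maps x = Rλ, y = Rφ. The meridian scale is h = 1 and the parallel scale is k = 1/cos φ = sec φ.
Areal scale at 66.9°: h·k = 1.000 × 2.549 = 2.549.
Areal scale at 13.3°: h·k = 1.000 × 1.028 = 1.028.
Ratio = 2.549/1.028 ≈ 2.48.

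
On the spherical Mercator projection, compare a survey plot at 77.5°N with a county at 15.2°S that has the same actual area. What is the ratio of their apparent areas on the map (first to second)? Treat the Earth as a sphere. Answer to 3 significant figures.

Mercator is conformal with k = sec φ, so areal scale = k² = sec²φ.
At 77.5°: sec²(77.5°) = 1/0.2164² = 21.35.
At 15.2°: sec²(15.2°) = 1/0.9650² = 1.074.
Ratio = 21.35/1.074 = cos²(15.2°)/cos²(77.5°) ≈ 19.9.

19.9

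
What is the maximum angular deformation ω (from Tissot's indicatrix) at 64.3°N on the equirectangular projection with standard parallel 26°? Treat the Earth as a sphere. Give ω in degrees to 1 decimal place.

The equidistant cylindrical projection with φ₀ = 26° has h = 1 (meridians true) and k = cos φ₀ / cos φ along parallels.
At 64.3°: h = 1.000, k = 2.073; principal scales a = 2.073, b = 1.000.
sin(ω/2) = (a − b)/(a + b) = 1.073/3.073 = 0.3491, so ω = 2 arcsin(0.3491) ≈ 40.9°.

40.9°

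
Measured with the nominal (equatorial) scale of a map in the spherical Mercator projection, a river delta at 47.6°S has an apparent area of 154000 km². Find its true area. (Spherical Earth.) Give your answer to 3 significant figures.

70000 km²

Mercator is conformal, so the point scale is isotropic: h = k = sec φ = 1/cos φ.
Areal scale = k² = sec²φ = 1/cos²(47.6°) = 1/0.6743² = 2.199.
True area = apparent / (areal scale) = 154000 / 2.199 ≈ 70000 km².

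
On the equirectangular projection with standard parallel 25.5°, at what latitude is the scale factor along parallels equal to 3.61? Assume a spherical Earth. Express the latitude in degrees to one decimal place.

In the equirectangular projection with standard parallel φ₀ = 25.5° (x = Rλ cos φ₀, y = Rφ), meridians are true-scale (h = 1) and the parallel scale is k = cos φ₀ / cos φ.
k = cos φ₀ / cos φ = 3.61  ⇒  cos φ = cos 25.5° / 3.61 = 0.2500.
φ = arccos(0.2500) ≈ 75.5°.

75.5°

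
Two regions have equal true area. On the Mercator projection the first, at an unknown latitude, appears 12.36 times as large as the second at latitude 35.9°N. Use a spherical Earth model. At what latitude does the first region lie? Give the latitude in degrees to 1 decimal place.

76.7°

For equal true areas on Mercator, apparent areas scale as sec²φ, so the ratio is cos²φ₂ / cos²φ₁.
cos²φ₂ / cos²φ₁ = 12.36  ⇒  cos φ₁ = cos 35.9° / √12.36 = 0.8100/3.516 = 0.2304.
φ₁ = arccos(0.2304) ≈ 76.7°.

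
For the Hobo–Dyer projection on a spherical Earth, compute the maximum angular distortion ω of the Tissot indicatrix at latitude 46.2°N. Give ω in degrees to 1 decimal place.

15.6°

Hobo–Dyer is a cylindrical equal-area projection with standard parallels at ±37.5°. For cylindrical equal-area with standard parallel φ₀, h = cos φ / cos φ₀ and k = cos φ₀ / cos φ, so h·k = 1.
At 46.2°: h = 0.8724, k = 1.146; principal scales a = 1.146, b = 0.8724.
sin(ω/2) = (a − b)/(a + b) = 0.2738/2.019 = 0.1356, so ω = 2 arcsin(0.1356) ≈ 15.6°.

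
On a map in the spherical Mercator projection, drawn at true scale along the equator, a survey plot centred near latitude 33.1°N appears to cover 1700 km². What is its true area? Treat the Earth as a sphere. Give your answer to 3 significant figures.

1190 km²

The Mercator projection is conformal; its linear scale factor is the same in every direction and equals sec φ = 1/cos φ.
Areal scale = k² = sec²φ = 1/cos²(33.1°) = 1/0.8377² = 1.425.
True area = apparent / (areal scale) = 1700 / 1.425 ≈ 1190 km².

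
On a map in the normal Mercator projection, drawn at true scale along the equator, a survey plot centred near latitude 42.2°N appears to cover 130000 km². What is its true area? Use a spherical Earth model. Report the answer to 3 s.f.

71300 km²

Mercator is conformal, so the point scale is isotropic: h = k = sec φ = 1/cos φ.
Areal scale = k² = sec²φ = 1/cos²(42.2°) = 1/0.7408² = 1.822.
True area = apparent / (areal scale) = 130000 / 1.822 ≈ 71300 km².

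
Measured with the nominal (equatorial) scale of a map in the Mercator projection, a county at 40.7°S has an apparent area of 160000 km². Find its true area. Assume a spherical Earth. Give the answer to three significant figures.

92000 km²

The Mercator projection is conformal; its linear scale factor is the same in every direction and equals sec φ = 1/cos φ.
Areal scale = k² = sec²φ = 1/cos²(40.7°) = 1/0.7581² = 1.740.
True area = apparent / (areal scale) = 160000 / 1.740 ≈ 92000 km².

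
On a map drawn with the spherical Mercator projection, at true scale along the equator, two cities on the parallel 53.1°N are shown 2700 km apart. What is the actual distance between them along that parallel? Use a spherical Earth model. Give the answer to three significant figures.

Mercator is conformal, so the point scale is isotropic: h = k = sec φ = 1/cos φ.
Along the parallel at 53.1°, map distances are exaggerated by k = sec 53.1° = 1.666.
True distance = 2700 / 1.666 = 2700 × cos 53.1° ≈ 1620 km.

1620 km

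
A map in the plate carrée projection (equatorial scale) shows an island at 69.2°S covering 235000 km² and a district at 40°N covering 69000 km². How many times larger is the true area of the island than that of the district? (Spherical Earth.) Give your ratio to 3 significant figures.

1.58

On the plate carrée, areal scale = h·k = 1 × sec φ, so true area = apparent × cos φ.
True area of island: 235000 × cos(69.2°) = 235000 × 0.3551 = 83450 km².
True area of district: 69000 × cos(40°) = 69000 × 0.7660 = 52860 km².
Ratio = 83450 / 52860 ≈ 1.58.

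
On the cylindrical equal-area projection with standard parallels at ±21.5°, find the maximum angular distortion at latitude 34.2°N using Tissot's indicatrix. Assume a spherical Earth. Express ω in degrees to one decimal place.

A cylindrical equal-area projection with standard parallel φ₀ has meridian scale h = cos φ / cos φ₀ and parallel scale k = cos φ₀ / cos φ (so areas are preserved, h·k = 1).
At 34.2°: h = 0.8889, k = 1.125; principal scales a = 1.125, b = 0.8889.
sin(ω/2) = (a − b)/(a + b) = 0.2360/2.014 = 0.1172, so ω = 2 arcsin(0.1172) ≈ 13.5°.

13.5°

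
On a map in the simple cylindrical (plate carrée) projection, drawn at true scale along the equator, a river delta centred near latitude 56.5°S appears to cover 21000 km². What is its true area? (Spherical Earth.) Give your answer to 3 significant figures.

For the equirectangular projection with φ₀ = 0 (plate carrée), h = 1 along meridians and k = sec φ along parallels.
Areal scale = h·k = 1 × sec φ; at 56.5°, h = 1.000, k = 1.812, so h·k = 1.812.
True area = apparent / (areal scale) = 21000 / 1.812 ≈ 11600 km².

11600 km²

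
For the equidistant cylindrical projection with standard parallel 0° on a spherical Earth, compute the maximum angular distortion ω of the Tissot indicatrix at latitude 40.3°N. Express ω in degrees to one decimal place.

For the equirectangular projection with φ₀ = 0 (plate carrée), h = 1 along meridians and k = sec φ along parallels.
At 40.3°: h = 1.000, k = 1.311; principal scales a = 1.311, b = 1.000.
sin(ω/2) = (a − b)/(a + b) = 0.3112/2.311 = 0.1346, so ω = 2 arcsin(0.1346) ≈ 15.5°.

15.5°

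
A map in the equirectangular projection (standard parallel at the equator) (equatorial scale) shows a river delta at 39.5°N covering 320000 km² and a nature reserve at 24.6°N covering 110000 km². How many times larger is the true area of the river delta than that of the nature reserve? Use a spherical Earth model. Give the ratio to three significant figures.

2.47

On the plate carrée, areal scale = h·k = 1 × sec φ, so true area = apparent × cos φ.
True area of river delta: 320000 × cos(39.5°) = 320000 × 0.7716 = 246900 km².
True area of nature reserve: 110000 × cos(24.6°) = 110000 × 0.9092 = 100000 km².
Ratio = 246900 / 100000 ≈ 2.47.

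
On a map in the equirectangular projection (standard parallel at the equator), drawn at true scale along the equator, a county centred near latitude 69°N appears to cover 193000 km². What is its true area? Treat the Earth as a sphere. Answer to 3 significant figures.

In the plate carrée (x = Rλ, y = Rφ), meridians are true-scale (h = 1) and parallels are stretched by k = sec φ.
Areal scale = h·k = 1 × sec φ; at 69°, h = 1.000, k = 2.790, so h·k = 2.790.
True area = apparent / (areal scale) = 193000 / 2.790 ≈ 69200 km².

69200 km²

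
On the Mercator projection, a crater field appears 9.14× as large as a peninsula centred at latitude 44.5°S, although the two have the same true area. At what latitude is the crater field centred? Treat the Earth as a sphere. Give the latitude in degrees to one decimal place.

For equal true areas on Mercator, apparent areas scale as sec²φ, so the ratio is cos²φ₂ / cos²φ₁.
cos²φ₂ / cos²φ₁ = 9.14  ⇒  cos φ₁ = cos 44.5° / √9.14 = 0.7133/3.023 = 0.2359.
φ₁ = arccos(0.2359) ≈ 76.4°.

76.4°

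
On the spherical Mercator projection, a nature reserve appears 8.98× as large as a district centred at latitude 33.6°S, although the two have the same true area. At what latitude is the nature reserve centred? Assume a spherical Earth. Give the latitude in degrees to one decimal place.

On Mercator, (apparent₁)/(apparent₂) = sec²φ₁ / sec²φ₂ when true areas are equal.
cos²φ₂ / cos²φ₁ = 8.98  ⇒  cos φ₁ = cos 33.6° / √8.98 = 0.8329/2.997 = 0.2779.
φ₁ = arccos(0.2779) ≈ 73.9°.

73.9°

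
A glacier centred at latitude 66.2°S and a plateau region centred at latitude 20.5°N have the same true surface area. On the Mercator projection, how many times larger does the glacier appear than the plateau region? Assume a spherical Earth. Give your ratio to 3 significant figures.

Mercator is conformal with k = sec φ, so areal scale = k² = sec²φ.
At 66.2°: sec²(66.2°) = 1/0.4035² = 6.141.
At 20.5°: sec²(20.5°) = 1/0.9367² = 1.140.
Ratio = 6.141/1.140 = cos²(20.5°)/cos²(66.2°) ≈ 5.39.

5.39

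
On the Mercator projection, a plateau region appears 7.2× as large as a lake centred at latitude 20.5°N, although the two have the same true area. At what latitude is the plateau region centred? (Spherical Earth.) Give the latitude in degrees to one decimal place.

Mercator areal scale is sec²φ, so apparent-area ratio = sec²φ₁ / sec²φ₂ = cos²φ₂ / cos²φ₁.
cos²φ₂ / cos²φ₁ = 7.2  ⇒  cos φ₁ = cos 20.5° / √7.2 = 0.9367/2.683 = 0.3491.
φ₁ = arccos(0.3491) ≈ 69.6°.

69.6°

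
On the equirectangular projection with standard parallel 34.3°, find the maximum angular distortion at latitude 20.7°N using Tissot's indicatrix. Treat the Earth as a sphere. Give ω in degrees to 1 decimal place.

7.1°

In the equirectangular projection with standard parallel φ₀ = 34.3° (x = Rλ cos φ₀, y = Rφ), meridians are true-scale (h = 1) and the parallel scale is k = cos φ₀ / cos φ.
At 20.7°: h = 1.000, k = 0.8831; principal scales a = 1.000, b = 0.8831.
sin(ω/2) = (a − b)/(a + b) = 0.1169/1.883 = 0.06207, so ω = 2 arcsin(0.06207) ≈ 7.1°.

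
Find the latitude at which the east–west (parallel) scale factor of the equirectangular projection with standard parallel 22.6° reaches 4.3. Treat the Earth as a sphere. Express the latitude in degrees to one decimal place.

In the equirectangular projection with standard parallel φ₀ = 22.6° (x = Rλ cos φ₀, y = Rφ), meridians are true-scale (h = 1) and the parallel scale is k = cos φ₀ / cos φ.
k = cos φ₀ / cos φ = 4.3  ⇒  cos φ = cos 22.6° / 4.3 = 0.2147.
φ = arccos(0.2147) ≈ 77.6°.

77.6°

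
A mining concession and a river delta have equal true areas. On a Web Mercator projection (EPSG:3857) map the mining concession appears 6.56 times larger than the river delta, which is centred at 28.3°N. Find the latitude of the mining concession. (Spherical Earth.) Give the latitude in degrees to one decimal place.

For equal true areas on Mercator, apparent areas scale as sec²φ, so the ratio is cos²φ₂ / cos²φ₁.
cos²φ₂ / cos²φ₁ = 6.56  ⇒  cos φ₁ = cos 28.3° / √6.56 = 0.8805/2.561 = 0.3438.
φ₁ = arccos(0.3438) ≈ 69.9°.

69.9°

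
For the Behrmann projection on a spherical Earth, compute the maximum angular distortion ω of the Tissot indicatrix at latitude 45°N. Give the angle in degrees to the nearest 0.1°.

The Behrmann projection is cylindrical equal-area with φ₀ = 30°. Cylindrical equal-area (φ₀ = 30°): h = cos φ / cos 30° along meridians, k = cos 30° / cos φ along parallels; h·k = 1.
At 45°: h = 0.8165, k = 1.225; principal scales a = 1.225, b = 0.8165.
sin(ω/2) = (a − b)/(a + b) = 0.4082/2.041 = 0.2000, so ω = 2 arcsin(0.2000) ≈ 23.1°.

23.1°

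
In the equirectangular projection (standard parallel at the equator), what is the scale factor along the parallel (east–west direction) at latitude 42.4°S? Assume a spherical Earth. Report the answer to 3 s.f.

For the equirectangular projection with φ₀ = 0 (plate carrée), h = 1 along meridians and k = sec φ along parallels.
k = 1/cos 42.4° = 1/0.7385 = 1.354.

1.35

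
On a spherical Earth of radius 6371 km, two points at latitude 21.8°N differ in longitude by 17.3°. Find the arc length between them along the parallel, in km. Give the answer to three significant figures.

1790 km

Arc length along a parallel = R cos φ · Δλ (with Δλ in radians).
= 6371 × cos 21.8° × (17.3° × π/180) = 6371 × 0.9285 × 0.3019 ≈ 1790 km.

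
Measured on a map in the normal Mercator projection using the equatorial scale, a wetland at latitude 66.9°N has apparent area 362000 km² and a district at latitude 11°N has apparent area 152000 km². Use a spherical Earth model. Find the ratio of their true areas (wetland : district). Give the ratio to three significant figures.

0.380

Since Mercator area scale is 1/cos²φ, the true area equals the apparent area multiplied by cos²φ.
True area of wetland: 362000 × cos²(66.9°) = 362000 × 0.1539 = 55720 km².
True area of district: 152000 × cos²(11°) = 152000 × 0.9636 = 146500 km².
Ratio = 55720 / 146500 ≈ 0.380.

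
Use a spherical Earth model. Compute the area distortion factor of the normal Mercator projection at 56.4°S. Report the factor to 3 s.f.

For Mercator, h = k = sec φ (a conformal cylindrical projection has a single point scale, 1/cos φ).
Areal scale = k² = sec²φ = 1/cos²(56.4°) = 1/0.5534² = 3.265.

3.27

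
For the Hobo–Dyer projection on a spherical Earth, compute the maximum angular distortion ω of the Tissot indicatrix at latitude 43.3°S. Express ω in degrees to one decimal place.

9.9°

Hobo–Dyer is a cylindrical equal-area projection with standard parallels at ±37.5°. Cylindrical equal-area (φ₀ = 37.5°): h = cos φ / cos 37.5° along meridians, k = cos 37.5° / cos φ along parallels; h·k = 1.
At 43.3°: h = 0.9173, k = 1.090; principal scales a = 1.090, b = 0.9173.
sin(ω/2) = (a − b)/(a + b) = 0.1728/2.007 = 0.08607, so ω = 2 arcsin(0.08607) ≈ 9.9°.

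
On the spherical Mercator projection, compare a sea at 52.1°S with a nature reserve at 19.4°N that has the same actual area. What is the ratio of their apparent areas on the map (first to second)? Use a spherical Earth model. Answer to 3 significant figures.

2.36

Mercator is conformal with k = sec φ, so areal scale = k² = sec²φ.
At 52.1°: sec²(52.1°) = 1/0.6143² = 2.650.
At 19.4°: sec²(19.4°) = 1/0.9432² = 1.124.
Ratio = 2.650/1.124 = cos²(19.4°)/cos²(52.1°) ≈ 2.36.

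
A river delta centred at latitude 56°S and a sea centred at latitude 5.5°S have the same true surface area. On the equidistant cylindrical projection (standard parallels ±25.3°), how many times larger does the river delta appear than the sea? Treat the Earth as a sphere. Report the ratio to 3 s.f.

1.78

With standard parallel φ₀ = 25.3°, the equirectangular projection gives x = Rλ cos φ₀, y = Rφ, so h = 1 and k = cos 25.3° / cos φ.
Areal scale at 56°: h·k = 1.000 × 1.617 = 1.617.
Areal scale at 5.5°: h·k = 1.000 × 0.9083 = 0.9083.
Ratio = 1.617/0.9083 ≈ 1.78.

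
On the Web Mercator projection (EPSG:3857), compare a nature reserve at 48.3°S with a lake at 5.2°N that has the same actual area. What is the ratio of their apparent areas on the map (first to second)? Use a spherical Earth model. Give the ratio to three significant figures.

Mercator areal scale is sec²φ.
At 48.3°: sec²(48.3°) = 1/0.6652² = 2.260.
At 5.2°: sec²(5.2°) = 1/0.9959² = 1.008.
Ratio = 2.260/1.008 = cos²(5.2°)/cos²(48.3°) ≈ 2.24.

2.24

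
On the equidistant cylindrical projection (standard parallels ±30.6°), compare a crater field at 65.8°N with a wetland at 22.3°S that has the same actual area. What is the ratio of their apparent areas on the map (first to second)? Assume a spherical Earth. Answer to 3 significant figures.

The equidistant cylindrical projection with φ₀ = 30.6° has h = 1 (meridians true) and k = cos φ₀ / cos φ along parallels.
Areal scale at 65.8°: h·k = 1.000 × 2.100 = 2.100.
Areal scale at 22.3°: h·k = 1.000 × 0.9303 = 0.9303.
Ratio = 2.100/0.9303 ≈ 2.26.

2.26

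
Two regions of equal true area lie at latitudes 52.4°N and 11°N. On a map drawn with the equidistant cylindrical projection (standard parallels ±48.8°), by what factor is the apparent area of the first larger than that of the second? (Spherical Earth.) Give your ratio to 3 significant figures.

The equidistant cylindrical projection with φ₀ = 48.8° has h = 1 (meridians true) and k = cos φ₀ / cos φ along parallels.
Areal scale at 52.4°: h·k = 1.000 × 1.080 = 1.080.
Areal scale at 11°: h·k = 1.000 × 0.6710 = 0.6710.
Ratio = 1.080/0.6710 ≈ 1.61.

1.61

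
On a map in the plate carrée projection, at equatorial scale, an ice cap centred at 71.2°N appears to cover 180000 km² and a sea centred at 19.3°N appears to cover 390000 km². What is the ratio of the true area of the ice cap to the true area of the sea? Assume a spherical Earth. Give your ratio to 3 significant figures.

Plate carrée has h = 1 and k = sec φ, giving areal scale sec φ; true area = (apparent area) · cos φ.
True area of ice cap: 180000 × cos(71.2°) = 180000 × 0.3223 = 58010 km².
True area of sea: 390000 × cos(19.3°) = 390000 × 0.9438 = 368100 km².
Ratio = 58010 / 368100 ≈ 0.158.

0.158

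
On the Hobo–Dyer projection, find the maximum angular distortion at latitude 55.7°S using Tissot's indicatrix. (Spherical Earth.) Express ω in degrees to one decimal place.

The Hobo–Dyer projection is cylindrical equal-area with φ₀ = 37.5°. Cylindrical equal-area (φ₀ = 37.5°): h = cos φ / cos 37.5° along meridians, k = cos 37.5° / cos φ along parallels; h·k = 1.
At 55.7°: h = 0.7103, k = 1.408; principal scales a = 1.408, b = 0.7103.
sin(ω/2) = (a − b)/(a + b) = 0.6975/2.118 = 0.3293, so ω = 2 arcsin(0.3293) ≈ 38.5°.

38.5°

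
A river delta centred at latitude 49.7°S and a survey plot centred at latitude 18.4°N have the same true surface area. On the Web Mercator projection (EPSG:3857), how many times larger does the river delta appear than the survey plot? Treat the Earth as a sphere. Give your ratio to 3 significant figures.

2.15

Mercator areal scale is sec²φ.
At 49.7°: sec²(49.7°) = 1/0.6468² = 2.390.
At 18.4°: sec²(18.4°) = 1/0.9489² = 1.111.
Ratio = 2.390/1.111 = cos²(18.4°)/cos²(49.7°) ≈ 2.15.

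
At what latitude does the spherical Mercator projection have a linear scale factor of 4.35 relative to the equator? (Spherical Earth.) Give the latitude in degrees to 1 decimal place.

Mercator scale is k = sec φ = 1/cos φ.
1/cos φ = 4.35  ⇒  cos φ = 0.2299  ⇒  φ = arccos(0.2299) ≈ 76.7°.

76.7°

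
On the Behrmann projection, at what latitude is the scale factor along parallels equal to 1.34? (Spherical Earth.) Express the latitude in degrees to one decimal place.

49.7°

The Behrmann projection is cylindrical equal-area with φ₀ = 30°. Cylindrical equal-area (φ₀ = 30°): h = cos φ / cos 30° along meridians, k = cos 30° / cos φ along parallels; h·k = 1.
k = cos φ₀ / cos φ = 1.34  ⇒  cos φ = cos 30° / 1.34 = 0.6463.
φ = arccos(0.6463) ≈ 49.7°.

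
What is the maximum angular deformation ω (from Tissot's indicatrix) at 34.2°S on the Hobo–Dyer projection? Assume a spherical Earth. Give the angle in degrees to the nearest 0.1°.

4.8°

The Hobo–Dyer projection is cylindrical equal-area with φ₀ = 37.5°. For cylindrical equal-area with standard parallel φ₀, h = cos φ / cos φ₀ and k = cos φ₀ / cos φ, so h·k = 1.
At 34.2°: h = 1.043, k = 0.9592; principal scales a = 1.043, b = 0.9592.
sin(ω/2) = (a − b)/(a + b) = 0.08329/2.002 = 0.04161, so ω = 2 arcsin(0.04161) ≈ 4.8°.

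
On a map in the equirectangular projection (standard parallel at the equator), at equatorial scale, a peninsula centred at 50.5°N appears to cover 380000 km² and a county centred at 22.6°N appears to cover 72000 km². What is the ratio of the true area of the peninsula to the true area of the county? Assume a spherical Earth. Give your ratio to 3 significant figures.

3.64

On the plate carrée, areal scale = h·k = 1 × sec φ, so true area = apparent × cos φ.
True area of peninsula: 380000 × cos(50.5°) = 380000 × 0.6361 = 241700 km².
True area of county: 72000 × cos(22.6°) = 72000 × 0.9232 = 66470 km².
Ratio = 241700 / 66470 ≈ 3.64.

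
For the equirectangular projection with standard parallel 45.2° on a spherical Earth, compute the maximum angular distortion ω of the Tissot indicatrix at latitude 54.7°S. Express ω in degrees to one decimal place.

11.3°

With standard parallel φ₀ = 45.2°, the equirectangular projection gives x = Rλ cos φ₀, y = Rφ, so h = 1 and k = cos 45.2° / cos φ.
At 54.7°: h = 1.000, k = 1.219; principal scales a = 1.219, b = 1.000.
sin(ω/2) = (a − b)/(a + b) = 0.2194/2.219 = 0.09885, so ω = 2 arcsin(0.09885) ≈ 11.3°.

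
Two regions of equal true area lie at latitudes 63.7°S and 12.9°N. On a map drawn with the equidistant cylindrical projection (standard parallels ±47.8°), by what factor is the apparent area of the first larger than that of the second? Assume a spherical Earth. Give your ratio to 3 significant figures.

The equidistant cylindrical projection with φ₀ = 47.8° has h = 1 (meridians true) and k = cos φ₀ / cos φ along parallels.
Areal scale at 63.7°: h·k = 1.000 × 1.516 = 1.516.
Areal scale at 12.9°: h·k = 1.000 × 0.6891 = 0.6891.
Ratio = 1.516/0.6891 ≈ 2.20.

2.20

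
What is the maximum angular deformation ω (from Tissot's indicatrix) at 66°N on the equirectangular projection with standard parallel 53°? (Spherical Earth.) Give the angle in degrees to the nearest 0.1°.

With standard parallel φ₀ = 53°, the equirectangular projection gives x = Rλ cos φ₀, y = Rφ, so h = 1 and k = cos 53° / cos φ.
At 66°: h = 1.000, k = 1.480; principal scales a = 1.480, b = 1.000.
sin(ω/2) = (a − b)/(a + b) = 0.4796/2.480 = 0.1934, so ω = 2 arcsin(0.1934) ≈ 22.3°.

22.3°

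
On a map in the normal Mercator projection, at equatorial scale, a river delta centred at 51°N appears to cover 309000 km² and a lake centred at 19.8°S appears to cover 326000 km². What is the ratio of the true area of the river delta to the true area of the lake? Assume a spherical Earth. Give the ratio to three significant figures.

0.424

On Mercator the areal scale is sec²φ, so true area = apparent × cos²φ.
True area of river delta: 309000 × cos²(51°) = 309000 × 0.3960 = 122400 km².
True area of lake: 326000 × cos²(19.8°) = 326000 × 0.8853 = 288600 km².
Ratio = 122400 / 288600 ≈ 0.424.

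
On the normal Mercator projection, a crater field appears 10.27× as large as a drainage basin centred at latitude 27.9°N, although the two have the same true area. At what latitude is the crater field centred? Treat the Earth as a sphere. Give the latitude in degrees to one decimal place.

74.0°

Mercator areal scale is sec²φ, so apparent-area ratio = sec²φ₁ / sec²φ₂ = cos²φ₂ / cos²φ₁.
cos²φ₂ / cos²φ₁ = 10.27  ⇒  cos φ₁ = cos 27.9° / √10.27 = 0.8838/3.205 = 0.2758.
φ₁ = arccos(0.2758) ≈ 74.0°.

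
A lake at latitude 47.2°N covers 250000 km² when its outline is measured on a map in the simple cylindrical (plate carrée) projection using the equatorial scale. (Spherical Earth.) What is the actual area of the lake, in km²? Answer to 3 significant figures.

In the plate carrée (x = Rλ, y = Rφ), meridians are true-scale (h = 1) and parallels are stretched by k = sec φ.
Areal scale = h·k = 1 × sec φ; at 47.2°, h = 1.000, k = 1.472, so h·k = 1.472.
True area = apparent / (areal scale) = 250000 / 1.472 ≈ 170000 km².

170000 km²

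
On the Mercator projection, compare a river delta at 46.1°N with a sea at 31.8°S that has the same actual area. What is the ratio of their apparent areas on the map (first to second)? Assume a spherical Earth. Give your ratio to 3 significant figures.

1.50

On Mercator, area is exaggerated by sec²φ = 1/cos²φ.
At 46.1°: sec²(46.1°) = 1/0.6934² = 2.080.
At 31.8°: sec²(31.8°) = 1/0.8499² = 1.384.
Ratio = 2.080/1.384 = cos²(31.8°)/cos²(46.1°) ≈ 1.50.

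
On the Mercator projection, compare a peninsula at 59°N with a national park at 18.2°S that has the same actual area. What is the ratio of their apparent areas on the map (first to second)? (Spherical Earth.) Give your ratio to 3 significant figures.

Mercator areal scale is sec²φ.
At 59°: sec²(59°) = 1/0.5150² = 3.770.
At 18.2°: sec²(18.2°) = 1/0.9500² = 1.108.
Ratio = 3.770/1.108 = cos²(18.2°)/cos²(59°) ≈ 3.40.

3.40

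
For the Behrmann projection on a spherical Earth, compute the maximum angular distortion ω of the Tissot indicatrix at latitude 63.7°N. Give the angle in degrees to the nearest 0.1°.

The Behrmann projection is cylindrical equal-area with φ₀ = 30°. For cylindrical equal-area with standard parallel φ₀, h = cos φ / cos φ₀ and k = cos φ₀ / cos φ, so h·k = 1.
At 63.7°: h = 0.5116, k = 1.955; principal scales a = 1.955, b = 0.5116.
sin(ω/2) = (a − b)/(a + b) = 1.443/2.466 = 0.5851, so ω = 2 arcsin(0.5851) ≈ 71.6°.

71.6°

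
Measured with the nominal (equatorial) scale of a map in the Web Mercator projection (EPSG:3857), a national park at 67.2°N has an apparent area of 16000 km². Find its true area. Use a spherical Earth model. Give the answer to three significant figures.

The Mercator projection is conformal; its linear scale factor is the same in every direction and equals sec φ = 1/cos φ.
Areal scale = k² = sec²φ = 1/cos²(67.2°) = 1/0.3875² = 6.659.
True area = apparent / (areal scale) = 16000 / 6.659 ≈ 2400 km².

2400 km²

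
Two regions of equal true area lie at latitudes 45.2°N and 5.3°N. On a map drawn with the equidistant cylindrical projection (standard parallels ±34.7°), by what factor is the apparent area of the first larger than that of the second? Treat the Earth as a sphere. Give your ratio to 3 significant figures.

The equidistant cylindrical projection with φ₀ = 34.7° has h = 1 (meridians true) and k = cos φ₀ / cos φ along parallels.
Areal scale at 45.2°: h·k = 1.000 × 1.167 = 1.167.
Areal scale at 5.3°: h·k = 1.000 × 0.8257 = 0.8257.
Ratio = 1.167/0.8257 ≈ 1.41.

1.41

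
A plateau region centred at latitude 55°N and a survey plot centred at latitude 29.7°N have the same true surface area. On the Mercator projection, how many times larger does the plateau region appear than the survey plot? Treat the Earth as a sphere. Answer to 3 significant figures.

On Mercator, area is exaggerated by sec²φ = 1/cos²φ.
At 55°: sec²(55°) = 1/0.5736² = 3.040.
At 29.7°: sec²(29.7°) = 1/0.8686² = 1.325.
Ratio = 3.040/1.325 = cos²(29.7°)/cos²(55°) ≈ 2.29.

2.29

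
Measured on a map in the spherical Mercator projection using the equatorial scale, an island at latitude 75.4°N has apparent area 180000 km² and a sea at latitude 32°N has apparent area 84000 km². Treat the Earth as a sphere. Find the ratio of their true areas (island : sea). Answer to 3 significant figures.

Since Mercator area scale is 1/cos²φ, the true area equals the apparent area multiplied by cos²φ.
True area of island: 180000 × cos²(75.4°) = 180000 × 0.06354 = 11440 km².
True area of sea: 84000 × cos²(32°) = 84000 × 0.7192 = 60410 km².
Ratio = 11440 / 60410 ≈ 0.189.

0.189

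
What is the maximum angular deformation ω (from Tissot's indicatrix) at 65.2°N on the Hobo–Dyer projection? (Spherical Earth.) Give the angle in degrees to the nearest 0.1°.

68.5°

Hobo–Dyer is a cylindrical equal-area projection with standard parallels at ±37.5°. A cylindrical equal-area projection with standard parallel φ₀ has meridian scale h = cos φ / cos φ₀ and parallel scale k = cos φ₀ / cos φ (so areas are preserved, h·k = 1).
At 65.2°: h = 0.5287, k = 1.891; principal scales a = 1.891, b = 0.5287.
sin(ω/2) = (a − b)/(a + b) = 1.363/2.420 = 0.5631, so ω = 2 arcsin(0.5631) ≈ 68.5°.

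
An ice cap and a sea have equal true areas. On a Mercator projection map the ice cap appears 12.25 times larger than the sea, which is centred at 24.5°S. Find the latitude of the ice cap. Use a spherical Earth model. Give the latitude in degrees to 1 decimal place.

For equal true areas on Mercator, apparent areas scale as sec²φ, so the ratio is cos²φ₂ / cos²φ₁.
cos²φ₂ / cos²φ₁ = 12.25  ⇒  cos φ₁ = cos 24.5° / √12.25 = 0.9100/3.500 = 0.2600.
φ₁ = arccos(0.2600) ≈ 74.9°.

74.9°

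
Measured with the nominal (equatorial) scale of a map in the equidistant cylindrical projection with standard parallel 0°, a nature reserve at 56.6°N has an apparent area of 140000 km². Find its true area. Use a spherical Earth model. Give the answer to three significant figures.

77100 km²

Plate carrée maps x = Rλ, y = Rφ. The meridian scale is h = 1 and the parallel scale is k = 1/cos φ = sec φ.
Areal scale = h·k = 1 × sec φ; at 56.6°, h = 1.000, k = 1.817, so h·k = 1.817.
True area = apparent / (areal scale) = 140000 / 1.817 ≈ 77100 km².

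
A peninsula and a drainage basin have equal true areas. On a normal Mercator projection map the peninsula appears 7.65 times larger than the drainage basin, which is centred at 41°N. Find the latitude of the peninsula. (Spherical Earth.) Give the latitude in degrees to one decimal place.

74.2°

On Mercator, (apparent₁)/(apparent₂) = sec²φ₁ / sec²φ₂ when true areas are equal.
cos²φ₂ / cos²φ₁ = 7.65  ⇒  cos φ₁ = cos 41° / √7.65 = 0.7547/2.766 = 0.2729.
φ₁ = arccos(0.2729) ≈ 74.2°.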